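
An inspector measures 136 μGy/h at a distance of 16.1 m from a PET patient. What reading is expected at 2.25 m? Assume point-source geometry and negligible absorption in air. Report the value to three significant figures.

Intensity scales as (d₁/d₂)², so the rate at 2.25 m is
136 × (16.1/2.25)² = 136 × 51.20 = 6963 μGy/h.

6960 μGy/h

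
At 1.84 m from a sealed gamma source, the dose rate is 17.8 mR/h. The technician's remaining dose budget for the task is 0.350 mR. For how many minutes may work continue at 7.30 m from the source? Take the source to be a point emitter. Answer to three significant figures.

18.6 min

By the inverse-square law, rate at 7.30 m:
17.8 × (1.84/7.30)² = 17.8 × 0.06353 = 1.131 mR/h.
Stay time = 0.350 mR ÷ 1.131 mR/h = 0.3095 h = 18.57 min.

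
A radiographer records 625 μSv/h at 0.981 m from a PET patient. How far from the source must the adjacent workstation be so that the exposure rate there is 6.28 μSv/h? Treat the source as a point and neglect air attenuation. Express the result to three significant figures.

Since intensity falls as 1/r², d₂ = d₁·√(I₁/I₂).
I₁/I₂ = 625/6.28 = 99.52, so d₂ = 0.981 × √99.52 = 9.786 m.

9.79 m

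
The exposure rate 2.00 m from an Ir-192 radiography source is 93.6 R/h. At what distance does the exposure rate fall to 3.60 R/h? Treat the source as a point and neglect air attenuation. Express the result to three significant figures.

Since intensity falls as 1/r², d₂ = d₁·√(I₁/I₂).
I₁/I₂ = 93.6/3.60 = 26.00, so d₂ = 2.00 × √26.00 = 10.20 m.

10.2 m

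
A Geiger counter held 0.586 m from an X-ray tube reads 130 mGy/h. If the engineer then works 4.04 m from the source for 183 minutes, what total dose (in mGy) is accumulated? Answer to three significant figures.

8.34 mGy

By the inverse-square law, rate at 4.04 m:
(0.586/4.04)² = 0.02104, so 130 × 0.02104 = 2.735 mGy/h.
Dose = rate × time = 2.735 mGy/h × 3.050 h = 8.342 mGy.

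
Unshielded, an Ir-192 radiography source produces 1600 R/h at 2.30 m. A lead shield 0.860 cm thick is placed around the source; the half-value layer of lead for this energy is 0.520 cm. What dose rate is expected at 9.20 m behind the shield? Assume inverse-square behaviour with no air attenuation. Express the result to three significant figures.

Distance alone: (2.30/9.20)² = 0.06250, so 1600 × 0.06250 = 100.0 R/h.
Shield: 0.860/0.520 = 1.654 half-value layers → attenuation 2^(−1.654) = 0.3178.
Combined: 100.0 × 0.3178 = 31.78 R/h.

31.8 R/h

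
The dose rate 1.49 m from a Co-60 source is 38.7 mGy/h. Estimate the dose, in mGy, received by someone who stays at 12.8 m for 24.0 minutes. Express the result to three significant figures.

0.210 mGy

By the inverse-square law, rate at 12.8 m:
(1.49/12.8)² = 0.01355, so 38.7 × 0.01355 = 0.5244 mGy/h.
Dose = rate × time = 0.5244 mGy/h × 0.4000 h = 0.2098 mGy.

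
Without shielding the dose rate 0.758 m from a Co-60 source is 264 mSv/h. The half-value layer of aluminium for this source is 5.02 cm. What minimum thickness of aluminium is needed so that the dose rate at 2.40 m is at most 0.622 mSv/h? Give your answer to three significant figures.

27.1 cm

At 2.40 m, distance alone gives 264 × (0.758/2.40)² = 264 × 0.09975 = 26.33 mSv/h.
Further attenuation needed: 26.33/0.622 = 42.33.
n = log₂(42.33) = 5.404 half-value layers.
Thickness = 5.404 × 5.02 cm = 27.13 cm.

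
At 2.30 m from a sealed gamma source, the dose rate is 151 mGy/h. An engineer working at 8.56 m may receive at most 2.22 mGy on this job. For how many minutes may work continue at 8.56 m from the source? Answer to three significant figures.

12.2 min

Using I₁d₁² = I₂d₂², rate at 8.56 m:
151 × (2.30/8.56)² = 151 × 0.07220 = 10.90 mGy/h.
Stay time = 2.22 mGy ÷ 10.90 mGy/h = 0.2037 h = 12.22 min.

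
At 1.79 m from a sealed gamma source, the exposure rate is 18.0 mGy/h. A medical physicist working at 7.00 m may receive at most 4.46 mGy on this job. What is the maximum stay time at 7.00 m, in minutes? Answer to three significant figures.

Applying the 1/r² law, rate at 7.00 m:
(1.79/7.00)² = 0.06539, so 18.0 × 0.06539 = 1.177 mGy/h.
Stay time = 4.46 mGy ÷ 1.177 mGy/h = 3.789 h = 227.3 min.

227 min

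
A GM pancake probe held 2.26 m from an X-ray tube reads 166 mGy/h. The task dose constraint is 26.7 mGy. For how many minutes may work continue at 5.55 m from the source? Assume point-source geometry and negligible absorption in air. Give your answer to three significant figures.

Using I₁d₁² = I₂d₂², rate at 5.55 m:
(2.26/5.55)² = 0.1658, so 166 × 0.1658 = 27.52 mGy/h.
Stay time = 26.7 mGy ÷ 27.52 mGy/h = 0.9702 h = 58.21 min.

58.2 min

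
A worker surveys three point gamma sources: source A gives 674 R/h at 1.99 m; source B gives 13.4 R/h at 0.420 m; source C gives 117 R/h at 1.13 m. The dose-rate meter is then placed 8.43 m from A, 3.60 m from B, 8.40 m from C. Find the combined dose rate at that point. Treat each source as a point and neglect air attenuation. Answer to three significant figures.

Each source contributes Iᵢ·(dᵢ/rᵢ)²; contributions add.
A: 674 × (1.99/8.43)² = 37.56 R/h
B: 13.4 × (0.420/3.60)² = 0.1824 R/h
C: 117 × (1.13/8.40)² = 2.117 R/h
Total = 37.56 + 0.1824 + 2.117 = 39.86 R/h.

39.9 R/h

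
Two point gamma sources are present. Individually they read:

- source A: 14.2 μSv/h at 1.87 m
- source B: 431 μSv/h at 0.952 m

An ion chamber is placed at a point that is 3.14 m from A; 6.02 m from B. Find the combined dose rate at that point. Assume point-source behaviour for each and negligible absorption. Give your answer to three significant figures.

15.8 μSv/h

By superposition, sum each source's inverse-square contribution:
A: 14.2 × (1.87/3.14)² = 5.036 μSv/h
B: 431 × (0.952/6.02)² = 10.78 μSv/h
Total = 5.036 + 10.78 = 15.82 μSv/h.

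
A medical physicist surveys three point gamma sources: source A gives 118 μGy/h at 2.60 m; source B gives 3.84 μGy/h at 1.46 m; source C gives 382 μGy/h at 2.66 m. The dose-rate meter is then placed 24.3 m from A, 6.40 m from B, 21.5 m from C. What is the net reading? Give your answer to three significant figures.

Each source contributes Iᵢ·(dᵢ/rᵢ)²; contributions add.
A: 118 × (2.60/24.3)² = 1.351 μGy/h
B: 3.84 × (1.46/6.40)² = 0.1998 μGy/h
C: 382 × (2.66/21.5)² = 5.847 μGy/h
Total = 1.351 + 0.1998 + 5.847 = 7.398 μGy/h.

7.40 μGy/h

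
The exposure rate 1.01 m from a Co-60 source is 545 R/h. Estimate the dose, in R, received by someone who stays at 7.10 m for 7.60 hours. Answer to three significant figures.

83.8 R

Intensity scales as (d₁/d₂)², so rate at 7.10 m:
(1.01/7.10)² = 0.02024, so 545 × 0.02024 = 11.03 R/h.
Dose = rate × time = 11.03 R/h × 7.600 h = 83.83 R.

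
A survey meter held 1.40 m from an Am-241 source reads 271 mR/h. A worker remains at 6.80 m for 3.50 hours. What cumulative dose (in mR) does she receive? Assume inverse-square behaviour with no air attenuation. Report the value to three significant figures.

40.2 mR

By the inverse-square law, rate at 6.80 m:
(1.40/6.80)² = 0.04239, so 271 × 0.04239 = 11.49 mR/h.
Dose = rate × time = 11.49 mR/h × 3.500 h = 40.22 mR.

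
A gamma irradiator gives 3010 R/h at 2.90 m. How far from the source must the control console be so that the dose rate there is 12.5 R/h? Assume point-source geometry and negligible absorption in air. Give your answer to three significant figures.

45.0 m

Intensity scales as (d₁/d₂)², so d₂ = d₁·√(I₁/I₂).
I₁/I₂ = 3010/12.5 = 240.8, so d₂ = 2.90 × √240.8 = 45.00 m.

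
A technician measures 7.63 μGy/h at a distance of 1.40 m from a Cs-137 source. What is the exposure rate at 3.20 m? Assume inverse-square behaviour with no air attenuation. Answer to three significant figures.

1.46 μGy/h

Intensity scales as (d₁/d₂)², so the rate at 3.20 m is
7.63 × (1.40/3.20)² = 7.63 × 0.1914 = 1.460 μGy/h.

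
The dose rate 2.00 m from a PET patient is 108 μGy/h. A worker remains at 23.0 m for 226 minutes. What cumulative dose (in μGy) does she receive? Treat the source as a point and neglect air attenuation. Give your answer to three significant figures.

Using I₁d₁² = I₂d₂², rate at 23.0 m:
(2.00/23.0)² = 0.007561, so 108 × 0.007561 = 0.8166 μGy/h.
Dose = rate × time = 0.8166 μGy/h × 3.767 h = 3.076 μGy.

3.08 μGy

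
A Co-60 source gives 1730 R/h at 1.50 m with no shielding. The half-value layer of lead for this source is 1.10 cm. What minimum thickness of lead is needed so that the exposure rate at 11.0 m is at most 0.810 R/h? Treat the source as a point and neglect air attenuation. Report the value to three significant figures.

At 11.0 m, distance alone gives 1730 × (1.50/11.0)² = 1730 × 0.01860 = 32.18 R/h.
Further attenuation needed: 32.18/0.810 = 39.73.
n = log₂(39.73) = 5.312 half-value layers.
Thickness = 5.312 × 1.10 cm = 5.843 cm.

5.84 cm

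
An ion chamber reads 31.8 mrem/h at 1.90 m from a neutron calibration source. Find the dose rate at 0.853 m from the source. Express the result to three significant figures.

Using I₁d₁² = I₂d₂², the rate at 0.853 m is
31.8 × (1.90/0.853)² = 31.8 × 4.961 = 157.8 mrem/h.

158 mrem/h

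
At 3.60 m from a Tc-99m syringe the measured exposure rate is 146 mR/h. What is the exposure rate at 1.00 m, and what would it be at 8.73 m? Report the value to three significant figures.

By the inverse-square law,
At 1.00 m: 146 × (3.60/1.00)² = 146 × 12.96 = 1892 mR/h
At 8.73 m: (1.00/8.73)² = 0.01312, so 1892 × 0.01312 = 24.82 mR/h.

1890 mR/h; 24.8 mR/h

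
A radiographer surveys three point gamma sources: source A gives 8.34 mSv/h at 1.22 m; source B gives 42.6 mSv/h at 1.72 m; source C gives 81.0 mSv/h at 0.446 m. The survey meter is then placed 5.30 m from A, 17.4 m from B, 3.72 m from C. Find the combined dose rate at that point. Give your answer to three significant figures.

Each source contributes Iᵢ·(dᵢ/rᵢ)²; contributions add.
A: 8.34 × (1.22/5.30)² = 0.4419 mSv/h
B: 42.6 × (1.72/17.4)² = 0.4163 mSv/h
C: 81.0 × (0.446/3.72)² = 1.164 mSv/h
Total = 0.4419 + 0.4163 + 1.164 = 2.022 mSv/h.

2.02 mSv/h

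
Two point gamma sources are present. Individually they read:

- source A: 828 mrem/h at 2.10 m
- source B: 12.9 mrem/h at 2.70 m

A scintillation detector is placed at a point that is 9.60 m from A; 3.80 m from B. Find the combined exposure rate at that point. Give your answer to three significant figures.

46.1 mrem/h

By superposition, sum each source's inverse-square contribution:
A: 828 × (2.10/9.60)² = 39.62 mrem/h
B: 12.9 × (2.70/3.80)² = 6.513 mrem/h
Total = 39.62 + 6.513 = 46.13 mrem/h.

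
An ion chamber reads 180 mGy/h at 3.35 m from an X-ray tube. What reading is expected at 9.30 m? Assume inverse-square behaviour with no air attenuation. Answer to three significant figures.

23.4 mGy/h

Since intensity falls as 1/r², the rate at 9.30 m is
180 × (3.35/9.30)² = 180 × 0.1298 = 23.36 mGy/h.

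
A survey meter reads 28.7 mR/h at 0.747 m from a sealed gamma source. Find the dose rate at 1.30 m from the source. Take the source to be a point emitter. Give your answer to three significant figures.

9.48 mR/h

Applying the 1/r² law, the rate at 1.30 m is
28.7 × (0.747/1.30)² = 28.7 × 0.3302 = 9.477 mR/h.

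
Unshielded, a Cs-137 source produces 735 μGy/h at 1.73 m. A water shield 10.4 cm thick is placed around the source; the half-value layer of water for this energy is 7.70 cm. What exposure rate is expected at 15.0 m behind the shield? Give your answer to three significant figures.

Distance alone: (1.73/15.0)² = 0.01330, so 735 × 0.01330 = 9.775 μGy/h.
Shield: 10.4/7.70 = 1.351 half-value layers → attenuation 2^(−1.351) = 0.3920.
Combined: 9.775 × 0.3920 = 3.832 μGy/h.

3.83 μGy/h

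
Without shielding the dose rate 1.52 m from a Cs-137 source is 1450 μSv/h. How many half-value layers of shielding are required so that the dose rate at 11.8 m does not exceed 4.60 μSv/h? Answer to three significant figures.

2.39 half-value layers

At 11.8 m, distance alone gives (1.52/11.8)² = 0.01659, so 1450 × 0.01659 = 24.06 μSv/h.
Further attenuation needed: 24.06/4.60 = 5.230.
n = log₂(5.230) = 2.387 half-value layers.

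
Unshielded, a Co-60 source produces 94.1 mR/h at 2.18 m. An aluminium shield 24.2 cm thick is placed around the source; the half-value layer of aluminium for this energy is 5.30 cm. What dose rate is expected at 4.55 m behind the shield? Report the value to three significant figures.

0.912 mR/h

Distance alone: 94.1 × (2.18/4.55)² = 94.1 × 0.2296 = 21.61 mR/h.
Shield: 24.2/5.30 = 4.566 half-value layers → attenuation 2^(−4.566) = 0.04222.
Combined: 21.61 × 0.04222 = 0.9124 mR/h.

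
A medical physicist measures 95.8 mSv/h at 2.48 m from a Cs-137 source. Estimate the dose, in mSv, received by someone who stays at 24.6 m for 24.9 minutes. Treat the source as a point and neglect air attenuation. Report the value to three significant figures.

By the inverse-square law, rate at 24.6 m:
95.8 × (2.48/24.6)² = 95.8 × 0.01016 = 0.9733 mSv/h.
Dose = rate × time = 0.9733 mSv/h × 0.4150 h = 0.4039 mSv.

0.404 mSv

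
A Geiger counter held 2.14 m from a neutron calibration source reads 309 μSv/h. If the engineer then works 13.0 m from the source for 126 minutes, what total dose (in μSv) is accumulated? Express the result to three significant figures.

17.6 μSv

By the inverse-square law, rate at 13.0 m:
309 × (2.14/13.0)² = 309 × 0.02710 = 8.374 μSv/h.
Dose = rate × time = 8.374 μSv/h × 2.100 h = 17.59 μSv.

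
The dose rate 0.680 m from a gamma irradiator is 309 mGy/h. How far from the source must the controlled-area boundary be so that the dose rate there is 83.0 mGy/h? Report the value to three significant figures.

1.31 m

Since intensity falls as 1/r², d₂ = d₁·√(I₁/I₂).
I₁/I₂ = 309/83.0 = 3.723, so d₂ = 0.680 × √3.723 = 1.312 m.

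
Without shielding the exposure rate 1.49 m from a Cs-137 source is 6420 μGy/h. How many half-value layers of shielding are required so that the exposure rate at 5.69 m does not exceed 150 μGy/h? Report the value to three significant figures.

1.55 half-value layers

At 5.69 m, distance alone gives 6420 × (1.49/5.69)² = 6420 × 0.06857 = 440.2 μGy/h.
Further attenuation needed: 440.2/150 = 2.935.
n = log₂(2.935) = 1.553 half-value layers.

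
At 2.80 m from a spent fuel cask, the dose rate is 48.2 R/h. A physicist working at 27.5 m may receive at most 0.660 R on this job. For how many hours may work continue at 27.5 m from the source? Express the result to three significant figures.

1.32 h

Applying the 1/r² law, rate at 27.5 m:
(2.80/27.5)² = 0.01037, so 48.2 × 0.01037 = 0.4998 R/h.
Stay time = 0.660 R ÷ 0.4998 R/h = 1.321 h.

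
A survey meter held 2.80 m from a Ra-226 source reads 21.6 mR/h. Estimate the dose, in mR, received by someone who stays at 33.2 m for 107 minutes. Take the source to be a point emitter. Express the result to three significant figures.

0.274 mR

Applying the 1/r² law, rate at 33.2 m:
21.6 × (2.80/33.2)² = 21.6 × 0.007113 = 0.1536 mR/h.
Dose = rate × time = 0.1536 mR/h × 1.783 h = 0.2739 mR.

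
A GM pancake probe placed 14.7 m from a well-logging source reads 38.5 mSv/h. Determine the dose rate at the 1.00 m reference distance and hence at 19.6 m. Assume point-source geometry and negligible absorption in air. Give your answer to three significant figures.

8320 mSv/h; 21.7 mSv/h

Applying the 1/r² law,
At 1.00 m: (14.7/1.00)² = 216.1, so 38.5 × 216.1 = 8320 mSv/h
At 19.6 m: 8320 × (1.00/19.6)² = 8320 × 0.002603 = 21.66 mSv/h.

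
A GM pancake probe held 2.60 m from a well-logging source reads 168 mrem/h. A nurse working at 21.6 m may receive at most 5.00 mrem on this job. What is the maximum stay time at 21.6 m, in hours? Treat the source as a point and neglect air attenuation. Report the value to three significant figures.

2.05 h

Using I₁d₁² = I₂d₂², rate at 21.6 m:
(2.60/21.6)² = 0.01449, so 168 × 0.01449 = 2.434 mrem/h.
Stay time = 5.00 mrem ÷ 2.434 mrem/h = 2.054 h.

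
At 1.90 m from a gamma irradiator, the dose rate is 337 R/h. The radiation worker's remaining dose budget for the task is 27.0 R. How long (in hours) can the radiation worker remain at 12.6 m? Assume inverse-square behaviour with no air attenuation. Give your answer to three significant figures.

3.52 h

By the inverse-square law, rate at 12.6 m:
(1.90/12.6)² = 0.02274, so 337 × 0.02274 = 7.663 R/h.
Stay time = 27.0 R ÷ 7.663 R/h = 3.523 h.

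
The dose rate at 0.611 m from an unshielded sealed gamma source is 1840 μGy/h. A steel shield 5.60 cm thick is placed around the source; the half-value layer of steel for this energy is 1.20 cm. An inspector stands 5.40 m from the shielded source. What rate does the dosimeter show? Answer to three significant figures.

Distance alone: 1840 × (0.611/5.40)² = 1840 × 0.01280 = 23.55 μGy/h.
Shield: 5.60/1.20 = 4.667 half-value layers → attenuation 2^(−4.667) = 0.03936.
Combined: 23.55 × 0.03936 = 0.9269 μGy/h.

0.927 μGy/h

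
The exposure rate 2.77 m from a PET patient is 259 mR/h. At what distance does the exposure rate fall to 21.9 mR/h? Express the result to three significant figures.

Applying the 1/r² law, d₂ = d₁·√(I₁/I₂).
I₁/I₂ = 259/21.9 = 11.83, so d₂ = 2.77 × √11.83 = 9.527 m.

9.53 m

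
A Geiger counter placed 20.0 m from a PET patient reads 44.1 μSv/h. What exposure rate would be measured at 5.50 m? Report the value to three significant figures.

583 μSv/h

Applying the 1/r² law, scaling from 20.0 m to 5.50 m:
(20.0/5.50)² = 13.22, so 44.1 × 13.22 = 583.0 μSv/h.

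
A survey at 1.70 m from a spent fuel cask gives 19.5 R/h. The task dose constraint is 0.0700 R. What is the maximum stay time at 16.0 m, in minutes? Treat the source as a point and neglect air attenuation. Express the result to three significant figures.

Intensity scales as (d₁/d₂)², so rate at 16.0 m:
(1.70/16.0)² = 0.01129, so 19.5 × 0.01129 = 0.2202 R/h.
Stay time = 0.0700 R ÷ 0.2202 R/h = 0.3179 h = 19.07 min.

19.1 min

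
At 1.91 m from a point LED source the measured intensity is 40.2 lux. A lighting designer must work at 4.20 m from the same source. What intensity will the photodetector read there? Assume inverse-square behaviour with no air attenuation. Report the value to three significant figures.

By the inverse-square law, scaling from 1.91 m to 4.20 m:
(1.91/4.20)² = 0.2068, so 40.2 × 0.2068 = 8.313 lux.

8.31 lux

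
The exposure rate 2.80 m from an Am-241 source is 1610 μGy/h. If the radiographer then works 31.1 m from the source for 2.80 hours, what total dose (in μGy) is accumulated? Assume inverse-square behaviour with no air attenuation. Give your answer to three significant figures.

Since intensity falls as 1/r², rate at 31.1 m:
(2.80/31.1)² = 0.008106, so 1610 × 0.008106 = 13.05 μGy/h.
Dose = rate × time = 13.05 μGy/h × 2.800 h = 36.54 μGy.

36.5 μGy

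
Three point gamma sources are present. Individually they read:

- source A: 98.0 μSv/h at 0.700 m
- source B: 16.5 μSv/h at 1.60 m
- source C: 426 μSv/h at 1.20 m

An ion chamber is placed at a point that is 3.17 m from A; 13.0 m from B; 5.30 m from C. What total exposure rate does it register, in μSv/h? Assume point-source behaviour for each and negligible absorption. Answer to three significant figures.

Each source contributes Iᵢ·(dᵢ/rᵢ)²; contributions add.
A: 98.0 × (0.700/3.17)² = 4.779 μSv/h
B: 16.5 × (1.60/13.0)² = 0.2499 μSv/h
C: 426 × (1.20/5.30)² = 21.84 μSv/h
Total = 4.779 + 0.2499 + 21.84 = 26.87 μSv/h.

26.9 μSv/h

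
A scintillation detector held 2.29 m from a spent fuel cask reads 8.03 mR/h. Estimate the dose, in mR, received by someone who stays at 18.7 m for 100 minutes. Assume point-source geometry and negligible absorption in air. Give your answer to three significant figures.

0.201 mR

Intensity scales as (d₁/d₂)², so rate at 18.7 m:
(2.29/18.7)² = 0.01500, so 8.03 × 0.01500 = 0.1204 mR/h.
Dose = rate × time = 0.1204 mR/h × 1.667 h = 0.2007 mR.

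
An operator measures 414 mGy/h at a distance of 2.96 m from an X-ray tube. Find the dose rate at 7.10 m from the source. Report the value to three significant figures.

Using I₁d₁² = I₂d₂², the rate at 7.10 m is
414 × (2.96/7.10)² = 414 × 0.1738 = 71.95 mGy/h.

72.0 mGy/h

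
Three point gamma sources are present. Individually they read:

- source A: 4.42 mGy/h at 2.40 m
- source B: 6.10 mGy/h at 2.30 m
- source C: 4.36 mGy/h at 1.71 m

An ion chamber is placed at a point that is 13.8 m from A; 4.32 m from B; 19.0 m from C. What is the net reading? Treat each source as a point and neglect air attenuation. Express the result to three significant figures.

1.90 mGy/h

By superposition, sum each source's inverse-square contribution:
A: 4.42 × (2.40/13.8)² = 0.1337 mGy/h
B: 6.10 × (2.30/4.32)² = 1.729 mGy/h
C: 4.36 × (1.71/19.0)² = 0.03532 mGy/h
Total = 0.1337 + 1.729 + 0.03532 = 1.898 mGy/h.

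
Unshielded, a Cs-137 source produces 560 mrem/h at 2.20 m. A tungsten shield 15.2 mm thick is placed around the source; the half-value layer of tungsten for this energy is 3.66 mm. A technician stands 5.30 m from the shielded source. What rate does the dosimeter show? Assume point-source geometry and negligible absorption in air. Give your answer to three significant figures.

5.42 mrem/h

Distance alone: 560 × (2.20/5.30)² = 560 × 0.1723 = 96.49 mrem/h.
Shield: 15.2/3.66 = 4.153 half-value layers → attenuation 2^(−4.153) = 0.05621.
Combined: 96.49 × 0.05621 = 5.424 mrem/h.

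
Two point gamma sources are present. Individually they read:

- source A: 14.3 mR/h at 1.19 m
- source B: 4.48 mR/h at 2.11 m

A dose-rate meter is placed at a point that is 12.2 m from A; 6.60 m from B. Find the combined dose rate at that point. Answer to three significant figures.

Each source contributes Iᵢ·(dᵢ/rᵢ)²; contributions add.
A: 14.3 × (1.19/12.2)² = 0.1361 mR/h
B: 4.48 × (2.11/6.60)² = 0.4579 mR/h
Total = 0.1361 + 0.4579 = 0.5940 mR/h.

0.594 mR/h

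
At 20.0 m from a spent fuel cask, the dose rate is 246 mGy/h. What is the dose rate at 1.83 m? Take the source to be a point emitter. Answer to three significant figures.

29400 mGy/h

Since intensity falls as 1/r², the rate at 1.83 m is
(20.0/1.83)² = 119.4, so 246 × 119.4 = 29370 mGy/h.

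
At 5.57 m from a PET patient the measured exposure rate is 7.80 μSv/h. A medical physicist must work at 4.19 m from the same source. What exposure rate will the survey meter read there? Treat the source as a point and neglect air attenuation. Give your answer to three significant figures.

Applying the 1/r² law, scaling from 5.57 m to 4.19 m:
(5.57/4.19)² = 1.767, so 7.80 × 1.767 = 13.78 μSv/h.

13.8 μSv/h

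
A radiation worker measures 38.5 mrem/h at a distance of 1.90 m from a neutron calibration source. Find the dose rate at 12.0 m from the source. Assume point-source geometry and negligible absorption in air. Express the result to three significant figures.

Applying the 1/r² law, the rate at 12.0 m is
38.5 × (1.90/12.0)² = 38.5 × 0.02507 = 0.9652 mrem/h.

0.965 mrem/h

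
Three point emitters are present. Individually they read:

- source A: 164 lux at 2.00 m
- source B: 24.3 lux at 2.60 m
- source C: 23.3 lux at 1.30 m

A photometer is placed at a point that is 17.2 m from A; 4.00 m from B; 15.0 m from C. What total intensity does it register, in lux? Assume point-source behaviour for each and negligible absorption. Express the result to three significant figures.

By superposition, sum each source's inverse-square contribution:
A: 164 × (2.00/17.2)² = 2.217 lux
B: 24.3 × (2.60/4.00)² = 10.27 lux
C: 23.3 × (1.30/15.0)² = 0.1750 lux
Total = 2.217 + 10.27 + 0.1750 = 12.66 lux.

12.7 lux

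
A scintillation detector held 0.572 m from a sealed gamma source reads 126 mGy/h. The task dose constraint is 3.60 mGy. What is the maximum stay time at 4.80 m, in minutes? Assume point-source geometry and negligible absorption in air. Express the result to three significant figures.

Since intensity falls as 1/r², rate at 4.80 m:
(0.572/4.80)² = 0.01420, so 126 × 0.01420 = 1.789 mGy/h.
Stay time = 3.60 mGy ÷ 1.789 mGy/h = 2.012 h = 120.7 min.

121 min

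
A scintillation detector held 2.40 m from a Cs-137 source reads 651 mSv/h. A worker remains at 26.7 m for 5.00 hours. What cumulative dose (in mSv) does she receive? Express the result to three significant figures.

26.3 mSv

Intensity scales as (d₁/d₂)², so rate at 26.7 m:
(2.40/26.7)² = 0.008080, so 651 × 0.008080 = 5.260 mSv/h.
Dose = rate × time = 5.260 mSv/h × 5.000 h = 26.30 mSv.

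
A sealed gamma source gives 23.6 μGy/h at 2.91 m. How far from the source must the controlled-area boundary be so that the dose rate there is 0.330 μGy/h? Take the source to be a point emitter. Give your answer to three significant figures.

By the inverse-square law, d₂ = d₁·√(I₁/I₂).
I₁/I₂ = 23.6/0.330 = 71.52, so d₂ = 2.91 × √71.52 = 24.61 m.

24.6 m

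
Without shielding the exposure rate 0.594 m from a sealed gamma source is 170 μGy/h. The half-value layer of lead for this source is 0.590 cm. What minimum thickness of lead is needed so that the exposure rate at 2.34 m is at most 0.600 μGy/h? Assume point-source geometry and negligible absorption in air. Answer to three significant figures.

At 2.34 m, distance alone gives (0.594/2.34)² = 0.06444, so 170 × 0.06444 = 10.95 μGy/h.
Further attenuation needed: 10.95/0.600 = 18.25.
n = log₂(18.25) = 4.190 half-value layers.
Thickness = 4.190 × 0.590 cm = 2.472 cm.

2.47 cm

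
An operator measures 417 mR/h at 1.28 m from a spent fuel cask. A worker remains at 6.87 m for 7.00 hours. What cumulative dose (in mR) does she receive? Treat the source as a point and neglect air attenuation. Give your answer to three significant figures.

By the inverse-square law, rate at 6.87 m:
(1.28/6.87)² = 0.03471, so 417 × 0.03471 = 14.47 mR/h.
Dose = rate × time = 14.47 mR/h × 7.000 h = 101.3 mR.

101 mR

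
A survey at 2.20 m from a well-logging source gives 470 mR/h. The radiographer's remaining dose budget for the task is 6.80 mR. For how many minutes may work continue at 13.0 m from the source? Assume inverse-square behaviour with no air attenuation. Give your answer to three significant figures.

30.3 min

Applying the 1/r² law, rate at 13.0 m:
(2.20/13.0)² = 0.02864, so 470 × 0.02864 = 13.46 mR/h.
Stay time = 6.80 mR ÷ 13.46 mR/h = 0.5052 h = 30.31 min.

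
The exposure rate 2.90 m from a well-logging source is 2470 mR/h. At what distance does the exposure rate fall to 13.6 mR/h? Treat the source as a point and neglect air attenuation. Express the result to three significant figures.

39.1 m

Since intensity falls as 1/r², d₂ = d₁·√(I₁/I₂).
I₁/I₂ = 2470/13.6 = 181.6, so d₂ = 2.90 × √181.6 = 39.08 m.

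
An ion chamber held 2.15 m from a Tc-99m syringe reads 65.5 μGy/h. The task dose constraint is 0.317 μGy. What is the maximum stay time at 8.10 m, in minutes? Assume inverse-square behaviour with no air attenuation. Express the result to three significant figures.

4.12 min

Intensity scales as (d₁/d₂)², so rate at 8.10 m:
65.5 × (2.15/8.10)² = 65.5 × 0.07045 = 4.614 μGy/h.
Stay time = 0.317 μGy ÷ 4.614 μGy/h = 0.06870 h = 4.122 min.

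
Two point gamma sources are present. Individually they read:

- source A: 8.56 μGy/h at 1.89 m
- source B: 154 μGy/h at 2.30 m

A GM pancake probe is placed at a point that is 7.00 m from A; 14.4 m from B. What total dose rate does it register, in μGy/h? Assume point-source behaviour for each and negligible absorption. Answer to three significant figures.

4.55 μGy/h

By superposition, sum each source's inverse-square contribution:
A: 8.56 × (1.89/7.00)² = 0.6240 μGy/h
B: 154 × (2.30/14.4)² = 3.929 μGy/h
Total = 0.6240 + 3.929 = 4.553 μGy/h.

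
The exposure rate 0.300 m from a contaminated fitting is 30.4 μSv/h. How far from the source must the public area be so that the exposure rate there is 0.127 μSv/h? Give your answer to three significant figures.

4.64 m

Using I₁d₁² = I₂d₂², d₂ = d₁·√(I₁/I₂).
I₁/I₂ = 30.4/0.127 = 239.4, so d₂ = 0.300 × √239.4 = 4.642 m.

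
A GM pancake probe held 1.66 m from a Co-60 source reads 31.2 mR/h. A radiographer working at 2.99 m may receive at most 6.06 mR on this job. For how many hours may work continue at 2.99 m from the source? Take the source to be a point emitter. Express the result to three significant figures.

0.630 h

By the inverse-square law, rate at 2.99 m:
31.2 × (1.66/2.99)² = 31.2 × 0.3082 = 9.616 mR/h.
Stay time = 6.06 mR ÷ 9.616 mR/h = 0.6302 h.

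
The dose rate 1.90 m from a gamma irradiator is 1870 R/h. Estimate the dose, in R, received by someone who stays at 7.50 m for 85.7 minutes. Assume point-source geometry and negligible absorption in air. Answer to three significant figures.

171 R

Intensity scales as (d₁/d₂)², so rate at 7.50 m:
1870 × (1.90/7.50)² = 1870 × 0.06418 = 120.0 R/h.
Dose = rate × time = 120.0 R/h × 1.428 h = 171.4 R.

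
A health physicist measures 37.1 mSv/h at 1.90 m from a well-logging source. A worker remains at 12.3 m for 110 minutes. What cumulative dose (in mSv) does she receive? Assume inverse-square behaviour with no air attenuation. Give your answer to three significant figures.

Applying the 1/r² law, rate at 12.3 m:
(1.90/12.3)² = 0.02386, so 37.1 × 0.02386 = 0.8852 mSv/h.
Dose = rate × time = 0.8852 mSv/h × 1.833 h = 1.623 mSv.

1.62 mSv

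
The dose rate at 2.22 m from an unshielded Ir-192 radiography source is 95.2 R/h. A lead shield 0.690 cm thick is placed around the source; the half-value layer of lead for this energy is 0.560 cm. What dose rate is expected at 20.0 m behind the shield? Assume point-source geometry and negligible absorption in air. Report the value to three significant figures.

0.499 R/h

Distance alone: (2.22/20.0)² = 0.01232, so 95.2 × 0.01232 = 1.173 R/h.
Shield: 0.690/0.560 = 1.232 half-value layers → attenuation 2^(−1.232) = 0.4257.
Combined: 1.173 × 0.4257 = 0.4993 R/h.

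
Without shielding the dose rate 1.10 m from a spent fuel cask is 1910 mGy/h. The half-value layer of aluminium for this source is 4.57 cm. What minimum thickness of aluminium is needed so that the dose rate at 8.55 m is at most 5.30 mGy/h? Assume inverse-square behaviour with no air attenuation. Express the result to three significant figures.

At 8.55 m, distance alone gives (1.10/8.55)² = 0.01655, so 1910 × 0.01655 = 31.61 mGy/h.
Further attenuation needed: 31.61/5.30 = 5.964.
n = log₂(5.964) = 2.576 half-value layers.
Thickness = 2.576 × 4.57 cm = 11.77 cm.

11.8 cm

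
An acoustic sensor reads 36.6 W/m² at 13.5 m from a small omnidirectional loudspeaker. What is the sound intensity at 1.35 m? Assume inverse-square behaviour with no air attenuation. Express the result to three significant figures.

By the inverse-square law, the rate at 1.35 m is
36.6 × (13.5/1.35)² = 36.6 × 100.0 = 3660 W/m².

3660 W/m²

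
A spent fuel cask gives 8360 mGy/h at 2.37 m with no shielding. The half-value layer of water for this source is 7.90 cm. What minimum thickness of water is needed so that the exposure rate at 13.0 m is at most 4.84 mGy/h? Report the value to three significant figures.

46.2 cm

At 13.0 m, distance alone gives 8360 × (2.37/13.0)² = 8360 × 0.03324 = 277.9 mGy/h.
Further attenuation needed: 277.9/4.84 = 57.42.
n = log₂(57.42) = 5.843 half-value layers.
Thickness = 5.843 × 7.90 cm = 46.16 cm.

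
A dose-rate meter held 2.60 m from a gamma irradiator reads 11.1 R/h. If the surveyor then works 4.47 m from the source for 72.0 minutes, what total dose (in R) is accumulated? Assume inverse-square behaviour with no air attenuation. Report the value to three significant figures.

By the inverse-square law, rate at 4.47 m:
11.1 × (2.60/4.47)² = 11.1 × 0.3383 = 3.755 R/h.
Dose = rate × time = 3.755 R/h × 1.200 h = 4.506 R.

4.51 R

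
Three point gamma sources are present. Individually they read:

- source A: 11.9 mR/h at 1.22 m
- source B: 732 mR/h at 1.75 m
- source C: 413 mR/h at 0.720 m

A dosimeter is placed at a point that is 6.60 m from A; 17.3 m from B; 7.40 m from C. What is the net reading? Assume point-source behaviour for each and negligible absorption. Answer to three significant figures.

11.8 mR/h

By superposition, sum each source's inverse-square contribution:
A: 11.9 × (1.22/6.60)² = 0.4066 mR/h
B: 732 × (1.75/17.3)² = 7.490 mR/h
C: 413 × (0.720/7.40)² = 3.910 mR/h
Total = 0.4066 + 7.490 + 3.910 = 11.81 mR/h.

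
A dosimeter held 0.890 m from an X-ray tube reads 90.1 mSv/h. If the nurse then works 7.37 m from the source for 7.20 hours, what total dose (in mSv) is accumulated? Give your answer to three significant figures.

Intensity scales as (d₁/d₂)², so rate at 7.37 m:
90.1 × (0.890/7.37)² = 90.1 × 0.01458 = 1.314 mSv/h.
Dose = rate × time = 1.314 mSv/h × 7.200 h = 9.461 mSv.

9.46 mSv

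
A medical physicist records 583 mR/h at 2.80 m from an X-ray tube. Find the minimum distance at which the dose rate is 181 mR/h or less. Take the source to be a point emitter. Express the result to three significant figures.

5.03 m

Applying the 1/r² law, d₂ = d₁·√(I₁/I₂).
I₁/I₂ = 583/181 = 3.221, so d₂ = 2.80 × √3.221 = 5.025 m.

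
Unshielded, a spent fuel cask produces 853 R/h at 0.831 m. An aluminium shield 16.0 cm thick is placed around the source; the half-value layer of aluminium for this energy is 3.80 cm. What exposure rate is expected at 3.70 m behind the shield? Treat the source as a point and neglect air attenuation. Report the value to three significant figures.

Distance alone: (0.831/3.70)² = 0.05044, so 853 × 0.05044 = 43.03 R/h.
Shield: 16.0/3.80 = 4.211 half-value layers → attenuation 2^(−4.211) = 0.05400.
Combined: 43.03 × 0.05400 = 2.324 R/h.

2.32 R/h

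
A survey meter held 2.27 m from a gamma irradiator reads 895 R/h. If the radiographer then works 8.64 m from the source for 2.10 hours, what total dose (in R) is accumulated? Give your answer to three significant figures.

130 R

By the inverse-square law, rate at 8.64 m:
(2.27/8.64)² = 0.06903, so 895 × 0.06903 = 61.78 R/h.
Dose = rate × time = 61.78 R/h × 2.100 h = 129.7 R.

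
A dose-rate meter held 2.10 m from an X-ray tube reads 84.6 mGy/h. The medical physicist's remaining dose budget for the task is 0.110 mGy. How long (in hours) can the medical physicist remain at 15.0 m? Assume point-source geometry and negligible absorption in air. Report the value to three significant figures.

0.0663 h

Since intensity falls as 1/r², rate at 15.0 m:
(2.10/15.0)² = 0.01960, so 84.6 × 0.01960 = 1.658 mGy/h.
Stay time = 0.110 mGy ÷ 1.658 mGy/h = 0.06634 h.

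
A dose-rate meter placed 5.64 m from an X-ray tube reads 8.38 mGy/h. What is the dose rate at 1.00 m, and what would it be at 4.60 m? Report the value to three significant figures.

Intensity scales as (d₁/d₂)², so
At 1.00 m: 8.38 × (5.64/1.00)² = 8.38 × 31.81 = 266.6 mGy/h
At 4.60 m: 266.6 × (1.00/4.60)² = 266.6 × 0.04726 = 12.60 mGy/h.

267 mGy/h; 12.6 mGy/h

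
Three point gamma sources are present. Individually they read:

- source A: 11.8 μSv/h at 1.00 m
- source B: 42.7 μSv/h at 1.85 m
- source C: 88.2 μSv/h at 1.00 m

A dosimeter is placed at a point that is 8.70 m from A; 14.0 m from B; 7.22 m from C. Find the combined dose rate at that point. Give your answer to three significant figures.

2.59 μSv/h

By superposition, sum each source's inverse-square contribution:
A: 11.8 × (1.00/8.70)² = 0.1559 μSv/h
B: 42.7 × (1.85/14.0)² = 0.7456 μSv/h
C: 88.2 × (1.00/7.22)² = 1.692 μSv/h
Total = 0.1559 + 0.7456 + 1.692 = 2.594 μSv/h.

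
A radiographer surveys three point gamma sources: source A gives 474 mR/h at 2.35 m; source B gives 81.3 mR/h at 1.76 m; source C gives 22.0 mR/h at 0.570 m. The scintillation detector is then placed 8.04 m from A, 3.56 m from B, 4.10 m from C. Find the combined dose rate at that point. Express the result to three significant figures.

Each source contributes Iᵢ·(dᵢ/rᵢ)²; contributions add.
A: 474 × (2.35/8.04)² = 40.50 mR/h
B: 81.3 × (1.76/3.56)² = 19.87 mR/h
C: 22.0 × (0.570/4.10)² = 0.4252 mR/h
Total = 40.50 + 19.87 + 0.4252 = 60.80 mR/h.

60.8 mR/h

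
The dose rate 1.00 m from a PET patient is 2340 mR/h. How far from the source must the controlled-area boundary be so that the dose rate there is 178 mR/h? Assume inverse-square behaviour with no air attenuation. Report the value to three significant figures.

By the inverse-square law, d₂ = d₁·√(I₁/I₂).
I₁/I₂ = 2340/178 = 13.15, so d₂ = 1.00 × √13.15 = 3.626 m.

3.63 m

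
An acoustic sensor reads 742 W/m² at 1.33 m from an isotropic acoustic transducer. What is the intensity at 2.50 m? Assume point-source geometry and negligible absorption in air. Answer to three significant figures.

By the inverse-square law, the rate at 2.50 m is
(1.33/2.50)² = 0.2830, so 742 × 0.2830 = 210.0 W/m².

210 W/m²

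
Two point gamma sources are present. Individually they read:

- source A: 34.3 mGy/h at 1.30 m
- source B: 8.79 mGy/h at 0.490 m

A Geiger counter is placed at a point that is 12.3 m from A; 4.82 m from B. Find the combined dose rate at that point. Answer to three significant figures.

By superposition, sum each source's inverse-square contribution:
A: 34.3 × (1.30/12.3)² = 0.3832 mGy/h
B: 8.79 × (0.490/4.82)² = 0.09084 mGy/h
Total = 0.3832 + 0.09084 = 0.4740 mGy/h.

0.474 mGy/h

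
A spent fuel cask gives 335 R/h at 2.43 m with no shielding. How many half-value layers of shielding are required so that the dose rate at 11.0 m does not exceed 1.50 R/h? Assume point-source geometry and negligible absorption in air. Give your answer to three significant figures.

3.45 half-value layers

At 11.0 m, distance alone gives 335 × (2.43/11.0)² = 335 × 0.04880 = 16.35 R/h.
Further attenuation needed: 16.35/1.50 = 10.90.
n = log₂(10.90) = 3.446 half-value layers.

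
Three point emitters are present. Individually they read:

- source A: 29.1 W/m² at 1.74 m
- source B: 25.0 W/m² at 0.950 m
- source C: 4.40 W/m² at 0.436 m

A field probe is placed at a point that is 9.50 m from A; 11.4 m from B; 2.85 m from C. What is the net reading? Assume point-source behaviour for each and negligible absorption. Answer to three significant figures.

1.25 W/m²

Each source contributes Iᵢ·(dᵢ/rᵢ)²; contributions add.
A: 29.1 × (1.74/9.50)² = 0.9762 W/m²
B: 25.0 × (0.950/11.4)² = 0.1736 W/m²
C: 4.40 × (0.436/2.85)² = 0.1030 W/m²
Total = 0.9762 + 0.1736 + 0.1030 = 1.253 W/m².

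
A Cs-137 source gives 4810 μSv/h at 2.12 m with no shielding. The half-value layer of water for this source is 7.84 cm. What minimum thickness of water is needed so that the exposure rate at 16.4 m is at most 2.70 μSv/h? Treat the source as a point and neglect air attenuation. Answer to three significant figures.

38.4 cm

At 16.4 m, distance alone gives 4810 × (2.12/16.4)² = 4810 × 0.01671 = 80.38 μSv/h.
Further attenuation needed: 80.38/2.70 = 29.77.
n = log₂(29.77) = 4.896 half-value layers.
Thickness = 4.896 × 7.84 cm = 38.38 cm.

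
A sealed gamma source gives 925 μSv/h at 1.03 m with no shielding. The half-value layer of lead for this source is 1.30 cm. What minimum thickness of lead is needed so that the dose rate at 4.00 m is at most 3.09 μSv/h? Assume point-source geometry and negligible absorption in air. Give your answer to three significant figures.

At 4.00 m, distance alone gives 925 × (1.03/4.00)² = 925 × 0.06631 = 61.34 μSv/h.
Further attenuation needed: 61.34/3.09 = 19.85.
n = log₂(19.85) = 4.311 half-value layers.
Thickness = 4.311 × 1.30 cm = 5.604 cm.

5.60 cm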